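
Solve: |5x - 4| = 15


An absolute value equation |expr| = 15 gives two cases:
Case 1: 5x - 4 = 15
  5x = 19, so x = 19/5
Case 2: 5x - 4 = -15
  5x = -11, so x = -11/5

x = -11/5, x = 19/5


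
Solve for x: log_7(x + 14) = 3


Convert to exponential form: x + 14 = 7^3 = 343
x = 343 - 14 = 329
Check: log_7(329 + 14) = log_7(343) = log_7(343) = 3 ✓

x = 329


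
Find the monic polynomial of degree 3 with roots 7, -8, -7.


A monic polynomial with roots 7, -8, -7 is:
p(x) = (x - 7)(x + 8)(x + 7)
After multiplying by (x - 7): x - 7
After multiplying by (x + 8): x^2 + x - 56
After multiplying by (x + 7): x^3 + 8x^2 - 49x - 392

x^3 + 8x^2 - 49x - 392


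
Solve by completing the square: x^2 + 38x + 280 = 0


Start: x^2 + 38x + 280 = 0
Move constant: x^2 + 38x = -280
Half of 38 is 19, squared is 361
Add 361 to both sides: x^2 + 38x + 361 = 81
(x + 19)^2 = 81
x + 19 = ±9
x = -19 + 9 = -10 or x = -19 - 9 = -28

x = -28, x = -10


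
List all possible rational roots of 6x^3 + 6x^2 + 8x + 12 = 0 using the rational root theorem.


Rational root theorem: possible roots are ±p/q where:
  p divides the constant term (12): p ∈ {1, 2, 3, 4, 6, 12}
  q divides the leading coefficient (6): q ∈ {1, 2, 3, 6}

All possible rational roots: -12, -6, -4, -3, -2, -3/2, -4/3, -1, -2/3, -1/2, -1/3, -1/6, 1/6, 1/3, 1/2, 2/3, 1, 4/3, 3/2, 2, 3, 4, 6, 12

-12, -6, -4, -3, -2, -3/2, -4/3, -1, -2/3, -1/2, -1/3, -1/6, 1/6, 1/3, 1/2, 2/3, 1, 4/3, 3/2, 2, 3, 4, 6, 12


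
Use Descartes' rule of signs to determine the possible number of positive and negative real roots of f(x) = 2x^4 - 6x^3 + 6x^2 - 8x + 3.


Descartes' rule of signs:

For positive roots, count sign changes in f(x) = 2x^4 - 6x^3 + 6x^2 - 8x + 3:
Signs of coefficients: +, -, +, -, +
Number of sign changes: 4
Possible positive real roots: 4, 2, 0

For negative roots, examine f(-x) = 2x^4 + 6x^3 + 6x^2 + 8x + 3:
Signs of coefficients: +, +, +, +, +
Number of sign changes: 0
Possible negative real roots: 0

Positive roots: 4 or 2 or 0; Negative roots: 0


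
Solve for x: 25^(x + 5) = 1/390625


Express both sides with the same base.
1/390625 = 25^(-4)
Since the bases match, equate exponents: x + 5 = -4
So x = -4 - (5) = -9

x = -9


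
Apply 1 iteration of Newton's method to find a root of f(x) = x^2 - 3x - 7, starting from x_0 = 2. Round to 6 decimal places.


Newton's method: x_(n+1) = x_n - f(x_n)/f'(x_n)
f(x) = x^2 - 3x - 7
f'(x) = 2x - 3

Iteration 1:
  f(2.000000) = -9.000000
  f'(2.000000) = 1.000000
  x_1 = 2.000000 - (-9.000000)/(1.000000) = 11.000000

x_1 = 11.000000


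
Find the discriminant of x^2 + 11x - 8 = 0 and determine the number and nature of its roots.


For ax^2 + bx + c = 0, discriminant D = b^2 - 4ac
Here a = 1, b = 11, c = -8
D = (11)^2 - 4(1)(-8) = 121 + 32 = 153

D = 153 > 0 but not a perfect square
The equation has 2 distinct real irrational roots.

Discriminant = 153, 2 distinct real irrational roots


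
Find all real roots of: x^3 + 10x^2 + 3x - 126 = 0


Let p(x) = x^3 + 10x^2 + 3x - 126. By the rational root theorem (leading coefficient 1), any rational root is an integer divisor of 126: try ±1, ±2, ... in turn.
Test x = 1: value = -112 ≠ 0.
Test x = -1: value = -120 ≠ 0.
Test x = 2: value = -72 ≠ 0.
Test x = -2: value = -100 ≠ 0.
Test x = 3: value = 0 ✓, so (x - 3) is a factor.
Synthetic division by (x - 3): bring down 1; 1(3) + 10 = 13; 13(3) + 3 = 42; 42(3) - 126 = 0 → quotient x^2 + 13x + 42, remainder 0.
Solve the quadratic x^2 + 13x + 42 = 0: discriminant = 13^2 - 4(1)(42) = 169 - 168 = 1.
sqrt(1) = 1, so x = (-13 ± 1)/2: x = -6 or x = -7.

x = -7, x = -6, x = 3


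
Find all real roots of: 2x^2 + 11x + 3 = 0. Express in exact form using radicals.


Using the quadratic formula: x = (-b ± sqrt(b^2 - 4ac)) / (2a)
Here a = 2, b = 11, c = 3
Discriminant = b^2 - 4ac = 11^2 - 4(2)(3) = 121 - 24 = 97
Since discriminant = 97 > 0, there are two real roots.
x = (-11 ± sqrt(97)) / 4
Numerically: x ≈ -0.2878 or x ≈ -5.2122

x = (-11 + sqrt(97)) / 4 or x = (-11 - sqrt(97)) / 4


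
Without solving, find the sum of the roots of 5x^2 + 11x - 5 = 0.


By Vieta's formulas for ax^2 + bx + c = 0:
  Sum of roots = -b/a
  Product of roots = c/a

Here a = 5, b = 11, c = -5
Sum = -(11)/5 = -11/5
Product = -5/5 = -1

Sum = -11/5


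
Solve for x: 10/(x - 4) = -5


Multiply both sides by (x - 4): 10 = -5(x - 4)
Distribute: 10 = -5x + 20
-5x = 10 - 20 = -10
x = 2

x = 2


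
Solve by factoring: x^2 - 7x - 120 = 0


We need two numbers that multiply to -120 and add to -7.
Those numbers are 8 and -15 (since 8 * (-15) = -120 and 8 + (-15) = -7).
So x^2 - 7x - 120 = (x + 8)(x - 15) = 0
Setting each factor to zero: x = -8 or x = 15

x = -8, x = 15


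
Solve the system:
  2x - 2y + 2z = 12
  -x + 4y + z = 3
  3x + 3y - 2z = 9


Using Cramer's rule. Expand each determinant along the first row.
D  = 2*[4*(-2) - 1*3] - (-2)*[(-1)*(-2) - 1*3] + 2*[(-1)*3 - 4*3]
  = 2*(-11) - (-2)*(-1) + 2*(-15) = -54
Dx = 12*[4*(-2) - 1*3] - (-2)*[3*(-2) - 1*9] + 2*[3*3 - 4*9]
  = 12*(-11) - (-2)*(-15) + 2*(-27) = -216
Dy = 2*[3*(-2) - 1*9] - 12*[(-1)*(-2) - 1*3] + 2*[(-1)*9 - 3*3]
  = 2*(-15) - 12*(-1) + 2*(-18) = -54
Dz = 2*[4*9 - 3*3] - (-2)*[(-1)*9 - 3*3] + 12*[(-1)*3 - 4*3]
  = 2*(27) - (-2)*(-18) + 12*(-15) = -162
x = Dx/D = -216/-54 = 4, y = Dy/D = -54/-54 = 1, z = Dz/D = -162/-54 = 3
Check eq1: (2)(4) + (-2)(1) + (2)(3) = 12 = 12 ✓
Check eq2: (-1)(4) + (4)(1) + (1)(3) = 3 = 3 ✓
Check eq3: (3)(4) + (3)(1) + (-2)(3) = 9 = 9 ✓

x = 4, y = 1, z = 3


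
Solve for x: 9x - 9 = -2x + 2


Starting with: 9x - 9 = -2x + 2
Move all x terms to left: (9 + 2)x = 2 + 9
Simplify: 11x = 11
Divide both sides by 11: x = 1

x = 1


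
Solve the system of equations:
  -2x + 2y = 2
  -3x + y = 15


Using Cramer's rule:
Determinant D = (-2)(1) - (-3)(2) = -2 + 6 = 4
Dx = (2)(1) - (15)(2) = 2 - 30 = -28
Dy = (-2)(15) - (-3)(2) = -30 + 6 = -24
x = Dx/D = -28/4 = -7
y = Dy/D = -24/4 = -6

x = -7, y = -6


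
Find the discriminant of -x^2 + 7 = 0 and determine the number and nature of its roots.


For ax^2 + bx + c = 0, discriminant D = b^2 - 4ac
Here a = -1, b = 0, c = 7
D = (0)^2 - 4(-1)(7) = 0 + 28 = 28

D = 28 > 0 but not a perfect square
The equation has 2 distinct real irrational roots.

Discriminant = 28, 2 distinct real irrational roots


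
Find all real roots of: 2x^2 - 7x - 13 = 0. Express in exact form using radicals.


Using the quadratic formula: x = (-b ± sqrt(b^2 - 4ac)) / (2a)
Here a = 2, b = -7, c = -13
Discriminant = b^2 - 4ac = (-7)^2 - 4(2)(-13) = 49 + 104 = 153
Since discriminant = 153 > 0, there are two real roots.
x = (7 ± 3*sqrt(17)) / 4
Numerically: x ≈ 4.8423 or x ≈ -1.3423

x = (7 + 3*sqrt(17)) / 4 or x = (7 - 3*sqrt(17)) / 4


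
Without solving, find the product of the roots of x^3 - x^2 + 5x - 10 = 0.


By Vieta's formulas for x^3 + bx^2 + cx + d = 0:
  r1 + r2 + r3 = -b/a = 1
  r1*r2 + r1*r3 + r2*r3 = c/a = 5
  r1*r2*r3 = -d/a = 10


Product = 10


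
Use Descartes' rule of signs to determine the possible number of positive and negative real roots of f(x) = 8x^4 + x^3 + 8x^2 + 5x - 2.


Descartes' rule of signs:

For positive roots, count sign changes in f(x) = 8x^4 + x^3 + 8x^2 + 5x - 2:
Signs of coefficients: +, +, +, +, -
Number of sign changes: 1
Possible positive real roots: 1

For negative roots, examine f(-x) = 8x^4 - x^3 + 8x^2 - 5x - 2:
Signs of coefficients: +, -, +, -, -
Number of sign changes: 3
Possible negative real roots: 3, 1

Positive roots: 1; Negative roots: 3 or 1


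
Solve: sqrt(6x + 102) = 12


Square both sides: 6x + 102 = 12^2 = 144
6x = 144 - 102 = 42
x = 7
Check: sqrt(6*7 + 102) = sqrt(144) = 12 ✓

x = 7


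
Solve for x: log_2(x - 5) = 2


Convert to exponential form: x - 5 = 2^2 = 4
x = 4 + 5 = 9
Check: log_2(9 - 5) = log_2(4) = log_2(4) = 2 ✓

x = 9


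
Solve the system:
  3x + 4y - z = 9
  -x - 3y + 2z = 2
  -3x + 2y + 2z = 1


Using Cramer's rule. Expand each determinant along the first row.
D  = 3*[(-3)*2 - 2*2] - 4*[(-1)*2 - 2*(-3)] + (-1)*[(-1)*2 - (-3)*(-3)]
  = 3*(-10) - 4*(4) + (-1)*(-11) = -35
Dx = 9*[(-3)*2 - 2*2] - 4*[2*2 - 2*1] + (-1)*[2*2 - (-3)*1]
  = 9*(-10) - 4*(2) + (-1)*(7) = -105
Dy = 3*[2*2 - 2*1] - 9*[(-1)*2 - 2*(-3)] + (-1)*[(-1)*1 - 2*(-3)]
  = 3*(2) - 9*(4) + (-1)*(5) = -35
Dz = 3*[(-3)*1 - 2*2] - 4*[(-1)*1 - 2*(-3)] + 9*[(-1)*2 - (-3)*(-3)]
  = 3*(-7) - 4*(5) + 9*(-11) = -140
x = Dx/D = -105/-35 = 3, y = Dy/D = -35/-35 = 1, z = Dz/D = -140/-35 = 4
Check eq1: (3)(3) + (4)(1) + (-1)(4) = 9 = 9 ✓
Check eq2: (-1)(3) + (-3)(1) + (2)(4) = 2 = 2 ✓
Check eq3: (-3)(3) + (2)(1) + (2)(4) = 1 = 1 ✓

x = 3, y = 1, z = 4


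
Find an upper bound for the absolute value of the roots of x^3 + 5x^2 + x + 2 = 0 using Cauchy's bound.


Cauchy's bound: all roots r satisfy |r| <= 1 + max(|a_i/a_n|) for i = 0,...,n-1
where a_n is the leading coefficient.

Coefficients: [1, 5, 1, 2]
Leading coefficient a_n = 1
Ratios |a_i/a_n|: 5, 1, 2
Maximum ratio: 5
Cauchy's bound: |r| <= 1 + 5 = 6

Upper bound = 6


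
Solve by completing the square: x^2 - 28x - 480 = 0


Start: x^2 - 28x - 480 = 0
Move constant: x^2 - 28x = 480
Half of -28 is -14, squared is 196
Add 196 to both sides: x^2 - 28x + 196 = 676
(x - 14)^2 = 676
x - 14 = ±26
x = 14 + 26 = 40 or x = 14 - 26 = -12

x = -12, x = 40


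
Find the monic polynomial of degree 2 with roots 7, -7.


A monic polynomial with roots 7, -7 is:
p(x) = (x - 7)(x + 7)
After multiplying by (x - 7): x - 7
After multiplying by (x + 7): x^2 - 49

x^2 - 49


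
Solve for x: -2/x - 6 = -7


Subtract -6 from both sides: -2/x = -1
Multiply both sides by x: -2 = -1 * x
Divide by -1: x = 2

x = 2


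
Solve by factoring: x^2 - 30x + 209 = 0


We need two numbers that multiply to 209 and add to -30.
Those numbers are -19 and -11 (since (-19) * (-11) = 209 and (-19) + (-11) = -30).
So x^2 - 30x + 209 = (x - 19)(x - 11) = 0
Setting each factor to zero: x = 19 or x = 11

x = 11, x = 19


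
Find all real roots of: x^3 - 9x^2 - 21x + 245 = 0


Let p(x) = x^3 - 9x^2 - 21x + 245. By the rational root theorem (leading coefficient 1), any rational root is an integer divisor of 245: try ±1, ±2, ... in turn.
Test x = 1: value = 216 ≠ 0.
Test x = -1: value = 256 ≠ 0.
Test x = 5: value = 40 ≠ 0.
Test x = -5: value = 0 ✓, so (x + 5) is a factor.
Synthetic division by (x + 5): bring down 1; 1(-5) - 9 = -14; (-14)(-5) - 21 = 49; 49(-5) + 245 = 0 → quotient x^2 - 14x + 49, remainder 0.
Solve the quadratic x^2 - 14x + 49 = 0: discriminant = (-14)^2 - 4(1)(49) = 196 - 196 = 0.
Discriminant = 0, so a double root: x = 14/2 = 7.

x = -5, x = 7 (multiplicity 2)


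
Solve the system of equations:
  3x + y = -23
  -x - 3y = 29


Using Cramer's rule:
Determinant D = (3)(-3) - (-1)(1) = -9 + 1 = -8
Dx = (-23)(-3) - (29)(1) = 69 - 29 = 40
Dy = (3)(29) - (-1)(-23) = 87 - 23 = 64
x = Dx/D = 40/-8 = -5
y = Dy/D = 64/-8 = -8

x = -5, y = -8


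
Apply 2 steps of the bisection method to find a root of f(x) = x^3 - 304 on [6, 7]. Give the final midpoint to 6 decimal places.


f(x) = x^3 - 304
f(6) = -88 < 0
f(7) = 39 > 0

Step 1: midpoint = (6.000000 + 7.000000)/2 = 6.500000
  f(6.500000) = -29.375000
  f(mid) < 0, so root is in [6.500000, 7.000000]

Step 2: midpoint = (6.500000 + 7.000000)/2 = 6.750000
  f(6.750000) = 3.546875
  f(mid) > 0, so root is in [6.500000, 6.750000]

midpoint = 6.750000


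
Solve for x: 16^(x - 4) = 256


Express both sides with the same base.
256 = 16^2
Since the bases match, equate exponents: x - 4 = 2
So x = 2 - (-4) = 6

x = 6


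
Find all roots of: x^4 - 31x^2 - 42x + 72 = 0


Let p(x) = x^4 - 31x^2 - 42x + 72. By the rational root theorem (leading coefficient 1), any rational root is an integer divisor of 72: try ±1, ±2, ... in turn.
Test x = 1: value = 0 ✓, so (x - 1) is a factor.
Synthetic division by (x - 1): bring down 1; 1(1) + 0 = 1; 1(1) - 31 = -30; (-30)(1) - 42 = -72; (-72)(1) + 72 = 0 → quotient x^3 + x^2 - 30x - 72, remainder 0.
Continue with the quotient x^3 + x^2 - 30x - 72 (candidates must divide 72; re-test x = 1 first in case it repeats).
Test x = 1: value = -100 ≠ 0.
Test x = -1: value = -42 ≠ 0.
Test x = 2: value = -120 ≠ 0.
Test x = -2: value = -16 ≠ 0.
Test x = 3: value = -126 ≠ 0.
Test x = -3: value = 0 ✓, so (x + 3) is a factor.
Synthetic division by (x + 3): bring down 1; 1(-3) + 1 = -2; (-2)(-3) - 30 = -24; (-24)(-3) - 72 = 0 → quotient x^2 - 2x - 24, remainder 0.
Solve the quadratic x^2 - 2x - 24 = 0: discriminant = (-2)^2 - 4(1)(-24) = 4 + 96 = 100.
sqrt(100) = 10, so x = (2 ± 10)/2: x = 6 or x = -4.
Collecting all roots found:

x = -4, x = -3, x = 1, x = 6


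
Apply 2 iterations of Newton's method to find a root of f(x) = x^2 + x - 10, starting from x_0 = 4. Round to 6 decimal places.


Newton's method: x_(n+1) = x_n - f(x_n)/f'(x_n)
f(x) = x^2 + x - 10
f'(x) = 2x + 1

Iteration 1:
  f(4.000000) = 10.000000
  f'(4.000000) = 9.000000
  x_1 = 4.000000 - (10.000000)/(9.000000) = 2.888889

Iteration 2:
  f(2.888889) = 1.234568
  f'(2.888889) = 6.777778
  x_2 = 2.888889 - (1.234568)/(6.777778) = 2.706740

x_2 = 2.706740


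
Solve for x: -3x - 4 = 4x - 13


Starting with: -3x - 4 = 4x - 13
Move all x terms to left: (-3 - 4)x = -13 + 4
Simplify: -7x = -9
Divide both sides by -7: x = 9/7

x = 9/7


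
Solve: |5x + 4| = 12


An absolute value equation |expr| = 12 gives two cases:
Case 1: 5x + 4 = 12
  5x = 8, so x = 8/5
Case 2: 5x + 4 = -12
  5x = -16, so x = -16/5

x = -16/5, x = 8/5


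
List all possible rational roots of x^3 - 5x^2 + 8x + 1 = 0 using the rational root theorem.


Rational root theorem: possible roots are ±p/q where:
  p divides the constant term (1): p ∈ {1}
  q divides the leading coefficient (1): q ∈ {1}

All possible rational roots: -1, 1

-1, 1


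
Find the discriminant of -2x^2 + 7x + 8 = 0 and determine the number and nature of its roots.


For ax^2 + bx + c = 0, discriminant D = b^2 - 4ac
Here a = -2, b = 7, c = 8
D = (7)^2 - 4(-2)(8) = 49 + 64 = 113

D = 113 > 0 but not a perfect square
The equation has 2 distinct real irrational roots.

Discriminant = 113, 2 distinct real irrational roots


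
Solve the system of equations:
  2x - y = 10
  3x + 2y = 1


Using Cramer's rule:
Determinant D = (2)(2) - (3)(-1) = 4 + 3 = 7
Dx = (10)(2) - (1)(-1) = 20 + 1 = 21
Dy = (2)(1) - (3)(10) = 2 - 30 = -28
x = Dx/D = 21/7 = 3
y = Dy/D = -28/7 = -4

x = 3, y = -4


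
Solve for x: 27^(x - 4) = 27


Express both sides with the same base.
27 = 27^1
Since the bases match, equate exponents: x - 4 = 1
So x = 1 - (-4) = 5

x = 5


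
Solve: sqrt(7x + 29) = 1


Square both sides: 7x + 29 = 1^2 = 1
7x = 1 - 29 = -28
x = -4
Check: sqrt(7*(-4) + 29) = sqrt(1) = 1 ✓

x = -4


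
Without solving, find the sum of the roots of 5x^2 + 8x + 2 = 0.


By Vieta's formulas for ax^2 + bx + c = 0:
  Sum of roots = -b/a
  Product of roots = c/a

Here a = 5, b = 8, c = 2
Sum = -(8)/5 = -8/5
Product = 2/5 = 2/5

Sum = -8/5


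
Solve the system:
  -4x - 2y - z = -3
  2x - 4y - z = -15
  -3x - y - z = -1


Using Cramer's rule. Expand each determinant along the first row.
D  = (-4)*[(-4)*(-1) - (-1)*(-1)] - (-2)*[2*(-1) - (-1)*(-3)] + (-1)*[2*(-1) - (-4)*(-3)]
  = (-4)*(3) - (-2)*(-5) + (-1)*(-14) = -8
Dx = (-3)*[(-4)*(-1) - (-1)*(-1)] - (-2)*[(-15)*(-1) - (-1)*(-1)] + (-1)*[(-15)*(-1) - (-4)*(-1)]
  = (-3)*(3) - (-2)*(14) + (-1)*(11) = 8
Dy = (-4)*[(-15)*(-1) - (-1)*(-1)] - (-3)*[2*(-1) - (-1)*(-3)] + (-1)*[2*(-1) - (-15)*(-3)]
  = (-4)*(14) - (-3)*(-5) + (-1)*(-47) = -24
Dz = (-4)*[(-4)*(-1) - (-15)*(-1)] - (-2)*[2*(-1) - (-15)*(-3)] + (-3)*[2*(-1) - (-4)*(-3)]
  = (-4)*(-11) - (-2)*(-47) + (-3)*(-14) = -8
x = Dx/D = 8/-8 = -1, y = Dy/D = -24/-8 = 3, z = Dz/D = -8/-8 = 1
Check eq1: (-4)(-1) + (-2)(3) + (-1)(1) = -3 = -3 ✓
Check eq2: (2)(-1) + (-4)(3) + (-1)(1) = -15 = -15 ✓
Check eq3: (-3)(-1) + (-1)(3) + (-1)(1) = -1 = -1 ✓

x = -1, y = 3, z = 1


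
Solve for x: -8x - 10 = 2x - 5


Starting with: -8x - 10 = 2x - 5
Move all x terms to left: (-8 - 2)x = -5 + 10
Simplify: -10x = 5
Divide both sides by -10: x = -1/2

x = -1/2


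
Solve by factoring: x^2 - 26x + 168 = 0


We need two numbers that multiply to 168 and add to -26.
Those numbers are -14 and -12 (since (-14) * (-12) = 168 and (-14) + (-12) = -26).
So x^2 - 26x + 168 = (x - 14)(x - 12) = 0
Setting each factor to zero: x = 14 or x = 12

x = 12, x = 14


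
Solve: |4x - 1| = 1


An absolute value equation |expr| = 1 gives two cases:
Case 1: 4x - 1 = 1
  4x = 2, so x = 1/2
Case 2: 4x - 1 = -1
  4x = 0, so x = 0

x = 0, x = 1/2


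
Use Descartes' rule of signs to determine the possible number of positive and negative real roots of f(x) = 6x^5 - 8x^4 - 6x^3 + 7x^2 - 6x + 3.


Descartes' rule of signs:

For positive roots, count sign changes in f(x) = 6x^5 - 8x^4 - 6x^3 + 7x^2 - 6x + 3:
Signs of coefficients: +, -, -, +, -, +
Number of sign changes: 4
Possible positive real roots: 4, 2, 0

For negative roots, examine f(-x) = -6x^5 - 8x^4 + 6x^3 + 7x^2 + 6x + 3:
Signs of coefficients: -, -, +, +, +, +
Number of sign changes: 1
Possible negative real roots: 1

Positive roots: 4 or 2 or 0; Negative roots: 1


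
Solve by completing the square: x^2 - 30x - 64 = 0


Start: x^2 - 30x - 64 = 0
Move constant: x^2 - 30x = 64
Half of -30 is -15, squared is 225
Add 225 to both sides: x^2 - 30x + 225 = 289
(x - 15)^2 = 289
x - 15 = ±17
x = 15 + 17 = 32 or x = 15 - 17 = -2

x = -2, x = 32


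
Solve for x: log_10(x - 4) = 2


Convert to exponential form: x - 4 = 10^2 = 100
x = 100 + 4 = 104
Check: log_10(104 - 4) = log_10(100) = log_10(100) = 2 ✓

x = 104


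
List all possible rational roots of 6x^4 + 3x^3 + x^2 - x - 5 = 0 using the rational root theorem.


Rational root theorem: possible roots are ±p/q where:
  p divides the constant term (-5): p ∈ {1, 5}
  q divides the leading coefficient (6): q ∈ {1, 2, 3, 6}

All possible rational roots: -5, -5/2, -5/3, -1, -5/6, -1/2, -1/3, -1/6, 1/6, 1/3, 1/2, 5/6, 1, 5/3, 5/2, 5

-5, -5/2, -5/3, -1, -5/6, -1/2, -1/3, -1/6, 1/6, 1/3, 1/2, 5/6, 1, 5/3, 5/2, 5


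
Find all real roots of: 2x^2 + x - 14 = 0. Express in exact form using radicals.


Using the quadratic formula: x = (-b ± sqrt(b^2 - 4ac)) / (2a)
Here a = 2, b = 1, c = -14
Discriminant = b^2 - 4ac = 1^2 - 4(2)(-14) = 1 + 112 = 113
Since discriminant = 113 > 0, there are two real roots.
x = (-1 ± sqrt(113)) / 4
Numerically: x ≈ 2.4075 or x ≈ -2.9075

x = (-1 + sqrt(113)) / 4 or x = (-1 - sqrt(113)) / 4


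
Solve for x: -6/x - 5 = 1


Subtract -5 from both sides: -6/x = 6
Multiply both sides by x: -6 = 6 * x
Divide by 6: x = -1

x = -1


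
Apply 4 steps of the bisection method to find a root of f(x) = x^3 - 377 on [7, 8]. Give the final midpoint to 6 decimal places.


f(x) = x^3 - 377
f(7) = -34 < 0
f(8) = 135 > 0

Step 1: midpoint = (7.000000 + 8.000000)/2 = 7.500000
  f(7.500000) = 44.875000
  f(mid) > 0, so root is in [7.000000, 7.500000]

Step 2: midpoint = (7.000000 + 7.500000)/2 = 7.250000
  f(7.250000) = 4.078125
  f(mid) > 0, so root is in [7.000000, 7.250000]

Step 3: midpoint = (7.000000 + 7.250000)/2 = 7.125000
  f(7.125000) = -15.294922
  f(mid) < 0, so root is in [7.125000, 7.250000]

Step 4: midpoint = (7.125000 + 7.250000)/2 = 7.187500
  f(7.187500) = -5.692627
  f(mid) < 0, so root is in [7.187500, 7.250000]

midpoint = 7.187500


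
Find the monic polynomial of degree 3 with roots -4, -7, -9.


A monic polynomial with roots -4, -7, -9 is:
p(x) = (x + 4)(x + 7)(x + 9)
After multiplying by (x + 4): x + 4
After multiplying by (x + 7): x^2 + 11x + 28
After multiplying by (x + 9): x^3 + 20x^2 + 127x + 252

x^3 + 20x^2 + 127x + 252


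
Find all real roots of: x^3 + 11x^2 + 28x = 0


The constant term is 0, so x = 0 is a root. Factor out x:
  x(x^2 + 11x + 28) = 0
Solve the quadratic x^2 + 11x + 28 = 0: discriminant = 11^2 - 4(1)(28) = 121 - 112 = 9.
sqrt(9) = 3, so x = (-11 ± 3)/2: x = -4 or x = -7.

x = -7, x = -4, x = 0


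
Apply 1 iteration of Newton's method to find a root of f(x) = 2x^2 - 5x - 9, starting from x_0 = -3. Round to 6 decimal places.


Newton's method: x_(n+1) = x_n - f(x_n)/f'(x_n)
f(x) = 2x^2 - 5x - 9
f'(x) = 4x - 5

Iteration 1:
  f(-3.000000) = 24.000000
  f'(-3.000000) = -17.000000
  x_1 = -3.000000 - (24.000000)/(-17.000000) = -1.588235

x_1 = -1.588235


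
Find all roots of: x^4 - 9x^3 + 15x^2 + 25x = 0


The constant term is 0, so x = 0 is a root. Factor out x:
  x^3 - 9x^2 + 15x + 25 = 0
Let p(x) = x^3 - 9x^2 + 15x + 25. By the rational root theorem (leading coefficient 1), any rational root is an integer divisor of 25: try ±1, ±2, ... in turn.
Test x = 1: value = 32 ≠ 0.
Test x = -1: value = 0 ✓, so (x + 1) is a factor.
Synthetic division by (x + 1): bring down 1; 1(-1) - 9 = -10; (-10)(-1) + 15 = 25; 25(-1) + 25 = 0 → quotient x^2 - 10x + 25, remainder 0.
Solve the quadratic x^2 - 10x + 25 = 0: discriminant = (-10)^2 - 4(1)(25) = 100 - 100 = 0.
Discriminant = 0, so a double root: x = 10/2 = 5.
Collecting all roots found:

x = -1, x = 0, x = 5 (multiplicity 2)


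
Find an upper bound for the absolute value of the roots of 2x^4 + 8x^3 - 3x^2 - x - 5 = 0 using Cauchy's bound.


Cauchy's bound: all roots r satisfy |r| <= 1 + max(|a_i/a_n|) for i = 0,...,n-1
where a_n is the leading coefficient.

Coefficients: [2, 8, -3, -1, -5]
Leading coefficient a_n = 2
Ratios |a_i/a_n|: 4, 3/2, 1/2, 5/2
Maximum ratio: 4
Cauchy's bound: |r| <= 1 + 4 = 5

Upper bound = 5


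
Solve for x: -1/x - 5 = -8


Subtract -5 from both sides: -1/x = -3
Multiply both sides by x: -1 = -3 * x
Divide by -3: x = 1/3

x = 1/3


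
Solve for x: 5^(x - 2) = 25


Express both sides with the same base.
25 = 5^2
Since the bases match, equate exponents: x - 2 = 2
So x = 2 - (-2) = 4

x = 4


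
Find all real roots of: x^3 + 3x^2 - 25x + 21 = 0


Let p(x) = x^3 + 3x^2 - 25x + 21. By the rational root theorem (leading coefficient 1), any rational root is an integer divisor of 21: try ±1, ±2, ... in turn.
Test x = 1: value = 0 ✓, so (x - 1) is a factor.
Synthetic division by (x - 1): bring down 1; 1(1) + 3 = 4; 4(1) - 25 = -21; (-21)(1) + 21 = 0 → quotient x^2 + 4x - 21, remainder 0.
Solve the quadratic x^2 + 4x - 21 = 0: discriminant = 4^2 - 4(1)(-21) = 16 + 84 = 100.
sqrt(100) = 10, so x = (-4 ± 10)/2: x = 3 or x = -7.

x = -7, x = 1, x = 3


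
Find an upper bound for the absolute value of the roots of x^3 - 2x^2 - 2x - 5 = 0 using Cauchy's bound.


Cauchy's bound: all roots r satisfy |r| <= 1 + max(|a_i/a_n|) for i = 0,...,n-1
where a_n is the leading coefficient.

Coefficients: [1, -2, -2, -5]
Leading coefficient a_n = 1
Ratios |a_i/a_n|: 2, 2, 5
Maximum ratio: 5
Cauchy's bound: |r| <= 1 + 5 = 6

Upper bound = 6


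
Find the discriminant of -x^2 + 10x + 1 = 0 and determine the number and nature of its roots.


For ax^2 + bx + c = 0, discriminant D = b^2 - 4ac
Here a = -1, b = 10, c = 1
D = (10)^2 - 4(-1)(1) = 100 + 4 = 104

D = 104 > 0 but not a perfect square
The equation has 2 distinct real irrational roots.

Discriminant = 104, 2 distinct real irrational roots


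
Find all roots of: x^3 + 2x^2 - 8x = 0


The constant term is 0, so x = 0 is a root. Factor out x:
  x^2 + 2x - 8 = 0
Solve the quadratic x^2 + 2x - 8 = 0: discriminant = 2^2 - 4(1)(-8) = 4 + 32 = 36.
sqrt(36) = 6, so x = (-2 ± 6)/2: x = 2 or x = -4.
Collecting all roots found:

x = -4, x = 0, x = 2


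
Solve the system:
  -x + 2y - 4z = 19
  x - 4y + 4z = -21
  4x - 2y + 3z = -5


Using Cramer's rule. Expand each determinant along the first row.
D  = (-1)*[(-4)*3 - 4*(-2)] - 2*[1*3 - 4*4] + (-4)*[1*(-2) - (-4)*4]
  = (-1)*(-4) - 2*(-13) + (-4)*(14) = -26
Dx = 19*[(-4)*3 - 4*(-2)] - 2*[(-21)*3 - 4*(-5)] + (-4)*[(-21)*(-2) - (-4)*(-5)]
  = 19*(-4) - 2*(-43) + (-4)*(22) = -78
Dy = (-1)*[(-21)*3 - 4*(-5)] - 19*[1*3 - 4*4] + (-4)*[1*(-5) - (-21)*4]
  = (-1)*(-43) - 19*(-13) + (-4)*(79) = -26
Dz = (-1)*[(-4)*(-5) - (-21)*(-2)] - 2*[1*(-5) - (-21)*4] + 19*[1*(-2) - (-4)*4]
  = (-1)*(-22) - 2*(79) + 19*(14) = 130
x = Dx/D = -78/-26 = 3, y = Dy/D = -26/-26 = 1, z = Dz/D = 130/-26 = -5
Check eq1: (-1)(3) + (2)(1) + (-4)(-5) = 19 = 19 ✓
Check eq2: (1)(3) + (-4)(1) + (4)(-5) = -21 = -21 ✓
Check eq3: (4)(3) + (-2)(1) + (3)(-5) = -5 = -5 ✓

x = 3, y = 1, z = -5


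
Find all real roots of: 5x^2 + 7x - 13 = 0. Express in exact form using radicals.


Using the quadratic formula: x = (-b ± sqrt(b^2 - 4ac)) / (2a)
Here a = 5, b = 7, c = -13
Discriminant = b^2 - 4ac = 7^2 - 4(5)(-13) = 49 + 260 = 309
Since discriminant = 309 > 0, there are two real roots.
x = (-7 ± sqrt(309)) / 10
Numerically: x ≈ 1.0578 or x ≈ -2.4578

x = (-7 + sqrt(309)) / 10 or x = (-7 - sqrt(309)) / 10


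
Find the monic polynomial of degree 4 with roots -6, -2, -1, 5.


A monic polynomial with roots -6, -2, -1, 5 is:
p(x) = (x + 6)(x + 2)(x + 1)(x - 5)
After multiplying by (x + 6): x + 6
After multiplying by (x + 2): x^2 + 8x + 12
After multiplying by (x + 1): x^3 + 9x^2 + 20x + 12
After multiplying by (x - 5): x^4 + 4x^3 - 25x^2 - 88x - 60

x^4 + 4x^3 - 25x^2 - 88x - 60


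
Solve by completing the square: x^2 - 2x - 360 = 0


Start: x^2 - 2x - 360 = 0
Move constant: x^2 - 2x = 360
Half of -2 is -1, squared is 1
Add 1 to both sides: x^2 - 2x + 1 = 361
(x - 1)^2 = 361
x - 1 = ±19
x = 1 + 19 = 20 or x = 1 - 19 = -18

x = -18, x = 20


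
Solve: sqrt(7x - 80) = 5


Square both sides: 7x - 80 = 5^2 = 25
7x = 25 + 80 = 105
x = 15
Check: sqrt(7*15 - 80) = sqrt(25) = 5 ✓

x = 15


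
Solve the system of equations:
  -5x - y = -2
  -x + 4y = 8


Using Cramer's rule:
Determinant D = (-5)(4) - (-1)(-1) = -20 - 1 = -21
Dx = (-2)(4) - (8)(-1) = -8 + 8 = 0
Dy = (-5)(8) - (-1)(-2) = -40 - 2 = -42
x = Dx/D = 0/-21 = 0
y = Dy/D = -42/-21 = 2

x = 0, y = 2


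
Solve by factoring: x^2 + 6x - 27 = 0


We need two numbers that multiply to -27 and add to 6.
Those numbers are 9 and -3 (since 9 * (-3) = -27 and 9 + (-3) = 6).
So x^2 + 6x - 27 = (x + 9)(x - 3) = 0
Setting each factor to zero: x = -9 or x = 3

x = -9, x = 3


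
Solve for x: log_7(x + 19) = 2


Convert to exponential form: x + 19 = 7^2 = 49
x = 49 - 19 = 30
Check: log_7(30 + 19) = log_7(49) = log_7(49) = 2 ✓

x = 30


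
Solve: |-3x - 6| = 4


An absolute value equation |expr| = 4 gives two cases:
Case 1: -3x - 6 = 4
  -3x = 10, so x = -10/3
Case 2: -3x - 6 = -4
  -3x = 2, so x = -2/3

x = -10/3, x = -2/3


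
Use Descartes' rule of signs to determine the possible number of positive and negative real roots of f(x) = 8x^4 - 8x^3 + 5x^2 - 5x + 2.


Descartes' rule of signs:

For positive roots, count sign changes in f(x) = 8x^4 - 8x^3 + 5x^2 - 5x + 2:
Signs of coefficients: +, -, +, -, +
Number of sign changes: 4
Possible positive real roots: 4, 2, 0

For negative roots, examine f(-x) = 8x^4 + 8x^3 + 5x^2 + 5x + 2:
Signs of coefficients: +, +, +, +, +
Number of sign changes: 0
Possible negative real roots: 0

Positive roots: 4 or 2 or 0; Negative roots: 0


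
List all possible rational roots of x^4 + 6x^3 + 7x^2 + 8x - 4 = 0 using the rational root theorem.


Rational root theorem: possible roots are ±p/q where:
  p divides the constant term (-4): p ∈ {1, 2, 4}
  q divides the leading coefficient (1): q ∈ {1}

All possible rational roots: -4, -2, -1, 1, 2, 4

-4, -2, -1, 1, 2, 4


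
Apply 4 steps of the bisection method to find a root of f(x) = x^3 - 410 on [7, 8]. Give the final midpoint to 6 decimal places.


f(x) = x^3 - 410
f(7) = -67 < 0
f(8) = 102 > 0

Step 1: midpoint = (7.000000 + 8.000000)/2 = 7.500000
  f(7.500000) = 11.875000
  f(mid) > 0, so root is in [7.000000, 7.500000]

Step 2: midpoint = (7.000000 + 7.500000)/2 = 7.250000
  f(7.250000) = -28.921875
  f(mid) < 0, so root is in [7.250000, 7.500000]

Step 3: midpoint = (7.250000 + 7.500000)/2 = 7.375000
  f(7.375000) = -8.869141
  f(mid) < 0, so root is in [7.375000, 7.500000]

Step 4: midpoint = (7.375000 + 7.500000)/2 = 7.437500
  f(7.437500) = 1.415771
  f(mid) > 0, so root is in [7.375000, 7.437500]

midpoint = 7.437500


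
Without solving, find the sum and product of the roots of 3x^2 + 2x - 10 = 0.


By Vieta's formulas for ax^2 + bx + c = 0:
  Sum of roots = -b/a
  Product of roots = c/a

Here a = 3, b = 2, c = -10
Sum = -(2)/3 = -2/3
Product = -10/3 = -10/3

Sum = -2/3, Product = -10/3


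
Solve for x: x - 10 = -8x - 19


Starting with: x - 10 = -8x - 19
Move all x terms to left: (1 + 8)x = -19 + 10
Simplify: 9x = -9
Divide both sides by 9: x = -1

x = -1


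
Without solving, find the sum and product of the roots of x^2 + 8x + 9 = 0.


By Vieta's formulas for ax^2 + bx + c = 0:
  Sum of roots = -b/a
  Product of roots = c/a

Here a = 1, b = 8, c = 9
Sum = -(8)/1 = -8
Product = 9/1 = 9

Sum = -8, Product = 9


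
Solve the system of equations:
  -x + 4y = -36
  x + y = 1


Using Cramer's rule:
Determinant D = (-1)(1) - (1)(4) = -1 - 4 = -5
Dx = (-36)(1) - (1)(4) = -36 - 4 = -40
Dy = (-1)(1) - (1)(-36) = -1 + 36 = 35
x = Dx/D = -40/-5 = 8
y = Dy/D = 35/-5 = -7

x = 8, y = -7


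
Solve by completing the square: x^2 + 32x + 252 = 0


Start: x^2 + 32x + 252 = 0
Move constant: x^2 + 32x = -252
Half of 32 is 16, squared is 256
Add 256 to both sides: x^2 + 32x + 256 = 4
(x + 16)^2 = 4
x + 16 = ±2
x = -16 + 2 = -14 or x = -16 - 2 = -18

x = -18, x = -14


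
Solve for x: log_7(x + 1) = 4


Convert to exponential form: x + 1 = 7^4 = 2401
x = 2401 - 1 = 2400
Check: log_7(2400 + 1) = log_7(2401) = log_7(2401) = 4 ✓

x = 2400


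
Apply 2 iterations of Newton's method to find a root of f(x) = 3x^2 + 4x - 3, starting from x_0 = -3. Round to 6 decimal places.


Newton's method: x_(n+1) = x_n - f(x_n)/f'(x_n)
f(x) = 3x^2 + 4x - 3
f'(x) = 6x + 4

Iteration 1:
  f(-3.000000) = 12.000000
  f'(-3.000000) = -14.000000
  x_1 = -3.000000 - (12.000000)/(-14.000000) = -2.142857

Iteration 2:
  f(-2.142857) = 2.204082
  f'(-2.142857) = -8.857143
  x_2 = -2.142857 - (2.204082)/(-8.857143) = -1.894009

x_2 = -1.894009


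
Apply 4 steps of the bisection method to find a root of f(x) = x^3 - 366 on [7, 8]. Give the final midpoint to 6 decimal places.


f(x) = x^3 - 366
f(7) = -23 < 0
f(8) = 146 > 0

Step 1: midpoint = (7.000000 + 8.000000)/2 = 7.500000
  f(7.500000) = 55.875000
  f(mid) > 0, so root is in [7.000000, 7.500000]

Step 2: midpoint = (7.000000 + 7.500000)/2 = 7.250000
  f(7.250000) = 15.078125
  f(mid) > 0, so root is in [7.000000, 7.250000]

Step 3: midpoint = (7.000000 + 7.250000)/2 = 7.125000
  f(7.125000) = -4.294922
  f(mid) < 0, so root is in [7.125000, 7.250000]

Step 4: midpoint = (7.125000 + 7.250000)/2 = 7.187500
  f(7.187500) = 5.307373
  f(mid) > 0, so root is in [7.125000, 7.187500]

midpoint = 7.187500


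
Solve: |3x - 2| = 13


An absolute value equation |expr| = 13 gives two cases:
Case 1: 3x - 2 = 13
  3x = 15, so x = 5
Case 2: 3x - 2 = -13
  3x = -11, so x = -11/3

x = -11/3, x = 5


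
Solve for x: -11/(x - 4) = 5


Multiply both sides by (x - 4): -11 = 5(x - 4)
Distribute: -11 = 5x - 20
5x = -11 + 20 = 9
x = 9/5

x = 9/5


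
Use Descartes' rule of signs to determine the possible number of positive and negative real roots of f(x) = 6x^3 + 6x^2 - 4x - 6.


Descartes' rule of signs:

For positive roots, count sign changes in f(x) = 6x^3 + 6x^2 - 4x - 6:
Signs of coefficients: +, +, -, -
Number of sign changes: 1
Possible positive real roots: 1

For negative roots, examine f(-x) = -6x^3 + 6x^2 + 4x - 6:
Signs of coefficients: -, +, +, -
Number of sign changes: 2
Possible negative real roots: 2, 0

Positive roots: 1; Negative roots: 2 or 0


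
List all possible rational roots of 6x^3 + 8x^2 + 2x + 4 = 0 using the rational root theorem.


Rational root theorem: possible roots are ±p/q where:
  p divides the constant term (4): p ∈ {1, 2, 4}
  q divides the leading coefficient (6): q ∈ {1, 2, 3, 6}

All possible rational roots: -4, -2, -4/3, -1, -2/3, -1/2, -1/3, -1/6, 1/6, 1/3, 1/2, 2/3, 1, 4/3, 2, 4

-4, -2, -4/3, -1, -2/3, -1/2, -1/3, -1/6, 1/6, 1/3, 1/2, 2/3, 1, 4/3, 2, 4


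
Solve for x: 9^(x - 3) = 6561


Express both sides with the same base.
6561 = 9^4
Since the bases match, equate exponents: x - 3 = 4
So x = 4 - (-3) = 7

x = 7


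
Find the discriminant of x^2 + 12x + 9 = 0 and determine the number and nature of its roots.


For ax^2 + bx + c = 0, discriminant D = b^2 - 4ac
Here a = 1, b = 12, c = 9
D = (12)^2 - 4(1)(9) = 144 - 36 = 108

D = 108 > 0 but not a perfect square
The equation has 2 distinct real irrational roots.

Discriminant = 108, 2 distinct real irrational roots


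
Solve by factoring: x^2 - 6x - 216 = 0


We need two numbers that multiply to -216 and add to -6.
Those numbers are 12 and -18 (since 12 * (-18) = -216 and 12 + (-18) = -6).
So x^2 - 6x - 216 = (x + 12)(x - 18) = 0
Setting each factor to zero: x = -12 or x = 18

x = -12, x = 18


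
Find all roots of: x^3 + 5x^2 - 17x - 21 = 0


Let p(x) = x^3 + 5x^2 - 17x - 21. By the rational root theorem (leading coefficient 1), any rational root is an integer divisor of 21: try ±1, ±2, ... in turn.
Test x = 1: value = -32 ≠ 0.
Test x = -1: value = 0 ✓, so (x + 1) is a factor.
Synthetic division by (x + 1): bring down 1; 1(-1) + 5 = 4; 4(-1) - 17 = -21; (-21)(-1) - 21 = 0 → quotient x^2 + 4x - 21, remainder 0.
Solve the quadratic x^2 + 4x - 21 = 0: discriminant = 4^2 - 4(1)(-21) = 16 + 84 = 100.
sqrt(100) = 10, so x = (-4 ± 10)/2: x = 3 or x = -7.
Collecting all roots found:

x = -7, x = -1, x = 3


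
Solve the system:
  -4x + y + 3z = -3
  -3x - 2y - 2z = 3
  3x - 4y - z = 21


Using Cramer's rule. Expand each determinant along the first row.
D  = (-4)*[(-2)*(-1) - (-2)*(-4)] - 1*[(-3)*(-1) - (-2)*3] + 3*[(-3)*(-4) - (-2)*3]
  = (-4)*(-6) - 1*(9) + 3*(18) = 69
Dx = (-3)*[(-2)*(-1) - (-2)*(-4)] - 1*[3*(-1) - (-2)*21] + 3*[3*(-4) - (-2)*21]
  = (-3)*(-6) - 1*(39) + 3*(30) = 69
Dy = (-4)*[3*(-1) - (-2)*21] - (-3)*[(-3)*(-1) - (-2)*3] + 3*[(-3)*21 - 3*3]
  = (-4)*(39) - (-3)*(9) + 3*(-72) = -345
Dz = (-4)*[(-2)*21 - 3*(-4)] - 1*[(-3)*21 - 3*3] + (-3)*[(-3)*(-4) - (-2)*3]
  = (-4)*(-30) - 1*(-72) + (-3)*(18) = 138
x = Dx/D = 69/69 = 1, y = Dy/D = -345/69 = -5, z = Dz/D = 138/69 = 2
Check eq1: (-4)(1) + (1)(-5) + (3)(2) = -3 = -3 ✓
Check eq2: (-3)(1) + (-2)(-5) + (-2)(2) = 3 = 3 ✓
Check eq3: (3)(1) + (-4)(-5) + (-1)(2) = 21 = 21 ✓

x = 1, y = -5, z = 2


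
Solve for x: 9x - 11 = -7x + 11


Starting with: 9x - 11 = -7x + 11
Move all x terms to left: (9 + 7)x = 11 + 11
Simplify: 16x = 22
Divide both sides by 16: x = 11/8

x = 11/8


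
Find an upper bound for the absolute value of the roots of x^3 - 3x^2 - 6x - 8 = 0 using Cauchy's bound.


Cauchy's bound: all roots r satisfy |r| <= 1 + max(|a_i/a_n|) for i = 0,...,n-1
where a_n is the leading coefficient.

Coefficients: [1, -3, -6, -8]
Leading coefficient a_n = 1
Ratios |a_i/a_n|: 3, 6, 8
Maximum ratio: 8
Cauchy's bound: |r| <= 1 + 8 = 9

Upper bound = 9


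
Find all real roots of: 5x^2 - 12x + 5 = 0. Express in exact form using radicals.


Using the quadratic formula: x = (-b ± sqrt(b^2 - 4ac)) / (2a)
Here a = 5, b = -12, c = 5
Discriminant = b^2 - 4ac = (-12)^2 - 4(5)(5) = 144 - 100 = 44
Since discriminant = 44 > 0, there are two real roots.
x = (12 ± 2*sqrt(11)) / 10
Simplifying: x = (6 ± sqrt(11)) / 5
Numerically: x ≈ 1.8633 or x ≈ 0.5367

x = (6 + sqrt(11)) / 5 or x = (6 - sqrt(11)) / 5


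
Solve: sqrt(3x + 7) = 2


Square both sides: 3x + 7 = 2^2 = 4
3x = 4 - 7 = -3
x = -1
Check: sqrt(3*(-1) + 7) = sqrt(4) = 2 ✓

x = -1


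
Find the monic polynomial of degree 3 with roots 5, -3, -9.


A monic polynomial with roots 5, -3, -9 is:
p(x) = (x - 5)(x + 3)(x + 9)
After multiplying by (x - 5): x - 5
After multiplying by (x + 3): x^2 - 2x - 15
After multiplying by (x + 9): x^3 + 7x^2 - 33x - 135

x^3 + 7x^2 - 33x - 135


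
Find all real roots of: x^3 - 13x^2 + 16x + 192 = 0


Let p(x) = x^3 - 13x^2 + 16x + 192. By the rational root theorem (leading coefficient 1), any rational root is an integer divisor of 192: try ±1, ±2, ... in turn.
Test x = 1: value = 196 ≠ 0.
Test x = -1: value = 162 ≠ 0.
Test x = 2: value = 180 ≠ 0.
Test x = -2: value = 100 ≠ 0.
Test x = 3: value = 150 ≠ 0.
Test x = -3: value = 0 ✓, so (x + 3) is a factor.
Synthetic division by (x + 3): bring down 1; 1(-3) - 13 = -16; (-16)(-3) + 16 = 64; 64(-3) + 192 = 0 → quotient x^2 - 16x + 64, remainder 0.
Solve the quadratic x^2 - 16x + 64 = 0: discriminant = (-16)^2 - 4(1)(64) = 256 - 256 = 0.
Discriminant = 0, so a double root: x = 16/2 = 8.

x = -3, x = 8 (multiplicity 2)


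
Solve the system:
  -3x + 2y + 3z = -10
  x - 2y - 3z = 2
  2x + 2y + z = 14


Using Cramer's rule. Expand each determinant along the first row.
D  = (-3)*[(-2)*1 - (-3)*2] - 2*[1*1 - (-3)*2] + 3*[1*2 - (-2)*2]
  = (-3)*(4) - 2*(7) + 3*(6) = -8
Dx = (-10)*[(-2)*1 - (-3)*2] - 2*[2*1 - (-3)*14] + 3*[2*2 - (-2)*14]
  = (-10)*(4) - 2*(44) + 3*(32) = -32
Dy = (-3)*[2*1 - (-3)*14] - (-10)*[1*1 - (-3)*2] + 3*[1*14 - 2*2]
  = (-3)*(44) - (-10)*(7) + 3*(10) = -32
Dz = (-3)*[(-2)*14 - 2*2] - 2*[1*14 - 2*2] + (-10)*[1*2 - (-2)*2]
  = (-3)*(-32) - 2*(10) + (-10)*(6) = 16
x = Dx/D = -32/-8 = 4, y = Dy/D = -32/-8 = 4, z = Dz/D = 16/-8 = -2
Check eq1: (-3)(4) + (2)(4) + (3)(-2) = -10 = -10 ✓
Check eq2: (1)(4) + (-2)(4) + (-3)(-2) = 2 = 2 ✓
Check eq3: (2)(4) + (2)(4) + (1)(-2) = 14 = 14 ✓

x = 4, y = 4, z = -2


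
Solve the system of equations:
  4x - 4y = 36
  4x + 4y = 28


Using Cramer's rule:
Determinant D = (4)(4) - (4)(-4) = 16 + 16 = 32
Dx = (36)(4) - (28)(-4) = 144 + 112 = 256
Dy = (4)(28) - (4)(36) = 112 - 144 = -32
x = Dx/D = 256/32 = 8
y = Dy/D = -32/32 = -1

x = 8, y = -1


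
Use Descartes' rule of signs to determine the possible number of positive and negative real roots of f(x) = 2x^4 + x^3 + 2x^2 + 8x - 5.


Descartes' rule of signs:

For positive roots, count sign changes in f(x) = 2x^4 + x^3 + 2x^2 + 8x - 5:
Signs of coefficients: +, +, +, +, -
Number of sign changes: 1
Possible positive real roots: 1

For negative roots, examine f(-x) = 2x^4 - x^3 + 2x^2 - 8x - 5:
Signs of coefficients: +, -, +, -, -
Number of sign changes: 3
Possible negative real roots: 3, 1

Positive roots: 1; Negative roots: 3 or 1


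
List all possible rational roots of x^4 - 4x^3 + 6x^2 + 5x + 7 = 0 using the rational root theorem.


Rational root theorem: possible roots are ±p/q where:
  p divides the constant term (7): p ∈ {1, 7}
  q divides the leading coefficient (1): q ∈ {1}

All possible rational roots: -7, -1, 1, 7

-7, -1, 1, 7


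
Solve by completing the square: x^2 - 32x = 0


Start: x^2 - 32x + 0 = 0
Move constant: x^2 - 32x = 0
Half of -32 is -16, squared is 256
Add 256 to both sides: x^2 - 32x + 256 = 256
(x - 16)^2 = 256
x - 16 = ±16
x = 16 + 16 = 32 or x = 16 - 16 = 0

x = 0, x = 32


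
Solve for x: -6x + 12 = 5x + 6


Starting with: -6x + 12 = 5x + 6
Move all x terms to left: (-6 - 5)x = 6 - 12
Simplify: -11x = -6
Divide both sides by -11: x = 6/11

x = 6/11


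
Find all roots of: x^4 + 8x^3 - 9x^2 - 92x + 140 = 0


Let p(x) = x^4 + 8x^3 - 9x^2 - 92x + 140. By the rational root theorem (leading coefficient 1), any rational root is an integer divisor of 140: try ±1, ±2, ... in turn.
Test x = 1: value = 48 ≠ 0.
Test x = -1: value = 216 ≠ 0.
Test x = 2: value = 0 ✓, so (x - 2) is a factor.
Synthetic division by (x - 2): bring down 1; 1(2) + 8 = 10; 10(2) - 9 = 11; 11(2) - 92 = -70; (-70)(2) + 140 = 0 → quotient x^3 + 10x^2 + 11x - 70, remainder 0.
Continue with the quotient x^3 + 10x^2 + 11x - 70 (candidates must divide 70; re-test x = 2 first in case it repeats).
Test x = 2: value = 0 ✓, so (x - 2) is a factor.
Synthetic division by (x - 2): bring down 1; 1(2) + 10 = 12; 12(2) + 11 = 35; 35(2) - 70 = 0 → quotient x^2 + 12x + 35, remainder 0.
Solve the quadratic x^2 + 12x + 35 = 0: discriminant = 12^2 - 4(1)(35) = 144 - 140 = 4.
sqrt(4) = 2, so x = (-12 ± 2)/2: x = -5 or x = -7.
Collecting all roots found:

x = -7, x = -5, x = 2 (multiplicity 2)
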